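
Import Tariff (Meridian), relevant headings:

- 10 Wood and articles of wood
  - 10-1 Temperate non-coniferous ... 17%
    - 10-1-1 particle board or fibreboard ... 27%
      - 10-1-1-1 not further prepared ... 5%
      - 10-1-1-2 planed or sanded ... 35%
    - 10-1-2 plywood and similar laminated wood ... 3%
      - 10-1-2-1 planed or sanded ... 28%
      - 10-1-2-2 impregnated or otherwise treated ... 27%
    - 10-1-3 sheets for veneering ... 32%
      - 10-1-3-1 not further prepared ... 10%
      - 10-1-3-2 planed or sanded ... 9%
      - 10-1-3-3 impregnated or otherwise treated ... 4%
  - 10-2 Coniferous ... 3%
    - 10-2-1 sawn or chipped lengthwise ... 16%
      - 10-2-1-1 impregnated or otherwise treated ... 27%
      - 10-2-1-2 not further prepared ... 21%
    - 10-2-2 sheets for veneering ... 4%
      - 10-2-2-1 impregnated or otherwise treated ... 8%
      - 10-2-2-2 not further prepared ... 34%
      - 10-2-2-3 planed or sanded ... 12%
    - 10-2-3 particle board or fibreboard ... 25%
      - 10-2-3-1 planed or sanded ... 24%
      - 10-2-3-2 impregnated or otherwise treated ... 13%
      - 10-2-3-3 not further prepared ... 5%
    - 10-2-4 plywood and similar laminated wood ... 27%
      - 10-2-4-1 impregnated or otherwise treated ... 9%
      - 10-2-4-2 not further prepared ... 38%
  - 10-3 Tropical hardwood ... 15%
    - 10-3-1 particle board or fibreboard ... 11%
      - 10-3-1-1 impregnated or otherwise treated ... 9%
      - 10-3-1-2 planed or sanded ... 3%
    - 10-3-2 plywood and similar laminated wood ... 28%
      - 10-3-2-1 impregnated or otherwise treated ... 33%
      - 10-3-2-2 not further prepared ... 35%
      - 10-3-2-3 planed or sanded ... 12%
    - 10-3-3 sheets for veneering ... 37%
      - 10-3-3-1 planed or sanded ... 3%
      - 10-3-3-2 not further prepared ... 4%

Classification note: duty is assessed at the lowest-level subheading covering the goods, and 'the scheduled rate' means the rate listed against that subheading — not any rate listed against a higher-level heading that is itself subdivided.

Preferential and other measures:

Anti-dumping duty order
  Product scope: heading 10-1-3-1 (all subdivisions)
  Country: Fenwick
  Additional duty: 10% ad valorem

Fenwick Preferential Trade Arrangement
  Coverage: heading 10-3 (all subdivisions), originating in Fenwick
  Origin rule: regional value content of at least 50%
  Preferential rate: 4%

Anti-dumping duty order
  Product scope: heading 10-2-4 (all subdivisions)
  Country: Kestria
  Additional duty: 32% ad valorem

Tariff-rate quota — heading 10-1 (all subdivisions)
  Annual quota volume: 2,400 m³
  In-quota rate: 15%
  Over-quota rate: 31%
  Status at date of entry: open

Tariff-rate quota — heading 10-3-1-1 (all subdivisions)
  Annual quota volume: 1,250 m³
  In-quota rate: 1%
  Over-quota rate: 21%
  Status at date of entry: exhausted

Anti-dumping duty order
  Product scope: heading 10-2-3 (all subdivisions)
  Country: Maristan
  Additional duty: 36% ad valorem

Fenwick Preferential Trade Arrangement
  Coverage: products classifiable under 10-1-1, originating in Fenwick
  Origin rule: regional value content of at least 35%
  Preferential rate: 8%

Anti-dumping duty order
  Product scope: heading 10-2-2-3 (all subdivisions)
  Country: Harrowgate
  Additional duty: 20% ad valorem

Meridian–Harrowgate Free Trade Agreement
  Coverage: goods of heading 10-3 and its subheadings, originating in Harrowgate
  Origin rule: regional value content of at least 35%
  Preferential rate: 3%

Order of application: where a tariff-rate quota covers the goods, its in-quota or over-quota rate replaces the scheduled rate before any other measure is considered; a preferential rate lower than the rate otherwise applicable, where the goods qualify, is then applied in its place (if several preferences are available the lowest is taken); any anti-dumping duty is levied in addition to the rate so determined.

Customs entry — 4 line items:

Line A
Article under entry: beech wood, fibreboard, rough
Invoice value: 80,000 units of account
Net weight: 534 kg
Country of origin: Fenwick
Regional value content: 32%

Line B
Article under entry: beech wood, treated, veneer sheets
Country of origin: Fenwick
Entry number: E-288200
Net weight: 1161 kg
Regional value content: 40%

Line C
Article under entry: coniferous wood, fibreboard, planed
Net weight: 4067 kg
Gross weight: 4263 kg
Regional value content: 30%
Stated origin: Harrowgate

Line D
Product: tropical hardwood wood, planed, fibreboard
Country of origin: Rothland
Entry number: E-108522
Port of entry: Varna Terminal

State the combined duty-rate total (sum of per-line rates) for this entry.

Line A: beech → 10-1; fibreboard → 10-1-1; rough → 10-1-1-1. Scheduled 5%. quota on 10-1 open → in-quota 15%; Fenwick agreement on 10-3: 10-1-1-1 not covered; Fenwick agreement on 10-1-1: RVC < 35%. → 15%.
Line B: beech → 10-1; veneer sheets → 10-1-3; treated → 10-1-3-3. Scheduled 4%. quota on 10-1 open → in-quota 15%; Fenwick agreement on 10-3: 10-1-3-3 not covered; Fenwick agreement on 10-1-1: 10-1-3-3 not covered. → 15%.
Line C: coniferous → 10-2; fibreboard → 10-2-3; planed → 10-2-3-1. Scheduled 24%. Harrowgate agreement on 10-3: 10-2-3-1 not covered. → 24%.
Line D: tropical hardwood → 10-3; fibreboard → 10-3-1; planed → 10-3-1-2. Scheduled 3%. No special measure applies. → 3%.
Sum: 15% + 15% + 24% + 3% = 57%.

57%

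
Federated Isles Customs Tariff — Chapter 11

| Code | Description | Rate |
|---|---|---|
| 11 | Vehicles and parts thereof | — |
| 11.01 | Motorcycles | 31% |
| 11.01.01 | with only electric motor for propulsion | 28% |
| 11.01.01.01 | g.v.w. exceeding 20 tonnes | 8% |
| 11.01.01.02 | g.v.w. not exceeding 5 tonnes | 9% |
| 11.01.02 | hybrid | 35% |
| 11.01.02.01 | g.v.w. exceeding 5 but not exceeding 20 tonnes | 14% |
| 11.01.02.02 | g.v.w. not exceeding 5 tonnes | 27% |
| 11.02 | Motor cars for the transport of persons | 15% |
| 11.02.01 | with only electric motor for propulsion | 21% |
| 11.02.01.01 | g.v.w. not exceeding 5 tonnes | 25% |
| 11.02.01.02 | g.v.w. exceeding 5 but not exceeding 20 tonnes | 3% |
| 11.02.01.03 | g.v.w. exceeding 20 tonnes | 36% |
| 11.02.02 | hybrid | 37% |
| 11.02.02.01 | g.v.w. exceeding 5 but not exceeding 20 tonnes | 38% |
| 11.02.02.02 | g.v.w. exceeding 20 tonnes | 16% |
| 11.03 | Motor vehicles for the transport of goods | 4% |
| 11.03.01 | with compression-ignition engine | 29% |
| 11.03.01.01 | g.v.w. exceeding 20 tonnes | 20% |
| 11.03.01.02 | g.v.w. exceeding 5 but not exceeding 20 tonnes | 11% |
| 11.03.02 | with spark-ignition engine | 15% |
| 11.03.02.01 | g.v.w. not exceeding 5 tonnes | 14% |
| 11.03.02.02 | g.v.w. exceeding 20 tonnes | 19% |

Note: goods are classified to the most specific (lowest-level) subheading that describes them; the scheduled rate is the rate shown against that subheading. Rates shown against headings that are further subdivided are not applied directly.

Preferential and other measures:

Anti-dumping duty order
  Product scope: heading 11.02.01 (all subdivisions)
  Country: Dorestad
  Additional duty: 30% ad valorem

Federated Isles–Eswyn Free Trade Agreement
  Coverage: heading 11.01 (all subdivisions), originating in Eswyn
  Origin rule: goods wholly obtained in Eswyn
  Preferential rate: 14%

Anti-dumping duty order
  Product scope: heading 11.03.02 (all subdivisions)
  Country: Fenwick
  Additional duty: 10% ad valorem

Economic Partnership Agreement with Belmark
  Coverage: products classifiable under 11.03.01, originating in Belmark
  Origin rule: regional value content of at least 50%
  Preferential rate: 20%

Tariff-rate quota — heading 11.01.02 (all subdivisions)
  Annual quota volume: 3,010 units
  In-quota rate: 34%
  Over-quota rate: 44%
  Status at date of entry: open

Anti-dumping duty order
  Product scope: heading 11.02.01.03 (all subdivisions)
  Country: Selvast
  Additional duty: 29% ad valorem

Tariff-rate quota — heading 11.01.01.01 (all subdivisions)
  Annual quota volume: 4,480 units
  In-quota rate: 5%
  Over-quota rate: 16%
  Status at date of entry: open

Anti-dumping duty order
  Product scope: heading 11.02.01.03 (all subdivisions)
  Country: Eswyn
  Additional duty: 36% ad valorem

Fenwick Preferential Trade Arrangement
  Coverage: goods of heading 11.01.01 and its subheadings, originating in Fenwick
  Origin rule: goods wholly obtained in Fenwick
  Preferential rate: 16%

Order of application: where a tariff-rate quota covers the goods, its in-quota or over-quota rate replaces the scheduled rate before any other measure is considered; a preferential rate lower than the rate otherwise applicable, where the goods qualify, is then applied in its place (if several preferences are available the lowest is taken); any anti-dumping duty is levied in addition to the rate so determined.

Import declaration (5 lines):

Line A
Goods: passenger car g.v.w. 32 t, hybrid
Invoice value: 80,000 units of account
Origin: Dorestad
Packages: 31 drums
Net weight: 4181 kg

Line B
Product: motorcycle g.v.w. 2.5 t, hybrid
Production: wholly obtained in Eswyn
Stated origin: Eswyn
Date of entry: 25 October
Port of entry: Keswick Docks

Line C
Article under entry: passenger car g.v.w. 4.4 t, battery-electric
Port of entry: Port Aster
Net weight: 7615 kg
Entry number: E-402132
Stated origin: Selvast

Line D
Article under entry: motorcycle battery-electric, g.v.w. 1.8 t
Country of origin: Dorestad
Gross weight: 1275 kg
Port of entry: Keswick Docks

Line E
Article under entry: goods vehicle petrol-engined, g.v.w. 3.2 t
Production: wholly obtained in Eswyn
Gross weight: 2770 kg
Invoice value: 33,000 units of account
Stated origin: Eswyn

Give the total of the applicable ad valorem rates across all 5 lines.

Line A: passenger car → 11.02; hybrid → 11.02.02; g.v.w. 32 t → 11.02.02.02. Scheduled 16%. No special measure applies. → 16%.
Line B: motorcycle → 11.01; hybrid → 11.01.02; g.v.w. 2.5 t → 11.01.02.02. Scheduled 27%. quota on 11.01.02 open → in-quota 34%; Eswyn agreement on 11.01: wholly obtained → 14% available; preferential 14%. → 14%.
Line C: passenger car → 11.02; battery-electric → 11.02.01; g.v.w. 4.4 t → 11.02.01.01. Scheduled 25%. No special measure applies. → 25%.
Line D: motorcycle → 11.01; battery-electric → 11.01.01; g.v.w. 1.8 t → 11.01.01.02. Scheduled 9%. No special measure applies. → 9%.
Line E: goods vehicle → 11.03; petrol-engined → 11.03.02; g.v.w. 3.2 t → 11.03.02.01. Scheduled 14%. Eswyn agreement on 11.01: 11.03.02.01 not covered. → 14%.
Sum: 16% + 14% + 25% + 9% + 14% = 78%.

78%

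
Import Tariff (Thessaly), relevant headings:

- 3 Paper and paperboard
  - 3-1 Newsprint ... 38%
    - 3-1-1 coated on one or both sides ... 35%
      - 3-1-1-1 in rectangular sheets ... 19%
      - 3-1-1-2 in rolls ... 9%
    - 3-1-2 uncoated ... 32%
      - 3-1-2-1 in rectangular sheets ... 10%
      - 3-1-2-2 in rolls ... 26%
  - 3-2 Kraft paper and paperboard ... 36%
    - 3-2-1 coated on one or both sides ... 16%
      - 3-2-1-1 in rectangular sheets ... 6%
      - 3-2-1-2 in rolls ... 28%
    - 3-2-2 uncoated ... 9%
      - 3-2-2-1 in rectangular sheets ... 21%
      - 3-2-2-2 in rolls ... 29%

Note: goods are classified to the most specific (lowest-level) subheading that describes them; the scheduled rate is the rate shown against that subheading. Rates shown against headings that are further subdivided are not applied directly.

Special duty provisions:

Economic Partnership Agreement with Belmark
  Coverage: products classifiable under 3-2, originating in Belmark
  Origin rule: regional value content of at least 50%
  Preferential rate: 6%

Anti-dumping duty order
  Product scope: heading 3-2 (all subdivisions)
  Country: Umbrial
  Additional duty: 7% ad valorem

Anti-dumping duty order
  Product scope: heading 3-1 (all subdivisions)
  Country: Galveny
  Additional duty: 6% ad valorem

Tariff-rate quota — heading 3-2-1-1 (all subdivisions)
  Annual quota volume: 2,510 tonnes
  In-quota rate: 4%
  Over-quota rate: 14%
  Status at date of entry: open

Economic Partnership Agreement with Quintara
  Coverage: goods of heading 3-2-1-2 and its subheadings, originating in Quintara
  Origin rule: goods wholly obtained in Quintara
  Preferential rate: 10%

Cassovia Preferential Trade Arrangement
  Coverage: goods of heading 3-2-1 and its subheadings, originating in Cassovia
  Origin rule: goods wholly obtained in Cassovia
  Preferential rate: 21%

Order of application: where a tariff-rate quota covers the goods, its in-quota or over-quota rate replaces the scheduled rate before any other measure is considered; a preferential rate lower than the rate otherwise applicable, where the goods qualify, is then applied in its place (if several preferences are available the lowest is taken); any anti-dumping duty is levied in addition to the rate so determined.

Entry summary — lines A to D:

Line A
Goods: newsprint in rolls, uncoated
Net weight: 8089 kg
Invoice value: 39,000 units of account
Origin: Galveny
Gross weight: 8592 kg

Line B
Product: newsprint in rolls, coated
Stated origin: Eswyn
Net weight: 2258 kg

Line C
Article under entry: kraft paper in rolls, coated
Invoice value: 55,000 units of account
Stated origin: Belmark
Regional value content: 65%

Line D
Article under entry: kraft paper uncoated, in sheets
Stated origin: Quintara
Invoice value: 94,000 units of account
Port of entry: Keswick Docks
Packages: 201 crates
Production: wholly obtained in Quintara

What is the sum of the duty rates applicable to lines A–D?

68%

Line A: newsprint → 3-1; uncoated → 3-1-2; in rolls → 3-1-2-2. Scheduled 26%. anti-dumping (Galveny, 3-1): +6%; total 26% + 6% = 32%. → 32%.
Line B: newsprint → 3-1; coated → 3-1-1; in rolls → 3-1-1-2. Scheduled 9%. No special measure applies. → 9%.
Line C: kraft paper → 3-2; coated → 3-2-1; in rolls → 3-2-1-2. Scheduled 28%. Belmark agreement on 3-2: RVC ≥ 50% → 6% available; preferential 6%. → 6%.
Line D: kraft paper → 3-2; uncoated → 3-2-2; in sheets → 3-2-2-1. Scheduled 21%. Quintara agreement on 3-2-1-2: 3-2-2-1 not covered. → 21%.
Sum: 32% + 9% + 6% + 21% = 68%.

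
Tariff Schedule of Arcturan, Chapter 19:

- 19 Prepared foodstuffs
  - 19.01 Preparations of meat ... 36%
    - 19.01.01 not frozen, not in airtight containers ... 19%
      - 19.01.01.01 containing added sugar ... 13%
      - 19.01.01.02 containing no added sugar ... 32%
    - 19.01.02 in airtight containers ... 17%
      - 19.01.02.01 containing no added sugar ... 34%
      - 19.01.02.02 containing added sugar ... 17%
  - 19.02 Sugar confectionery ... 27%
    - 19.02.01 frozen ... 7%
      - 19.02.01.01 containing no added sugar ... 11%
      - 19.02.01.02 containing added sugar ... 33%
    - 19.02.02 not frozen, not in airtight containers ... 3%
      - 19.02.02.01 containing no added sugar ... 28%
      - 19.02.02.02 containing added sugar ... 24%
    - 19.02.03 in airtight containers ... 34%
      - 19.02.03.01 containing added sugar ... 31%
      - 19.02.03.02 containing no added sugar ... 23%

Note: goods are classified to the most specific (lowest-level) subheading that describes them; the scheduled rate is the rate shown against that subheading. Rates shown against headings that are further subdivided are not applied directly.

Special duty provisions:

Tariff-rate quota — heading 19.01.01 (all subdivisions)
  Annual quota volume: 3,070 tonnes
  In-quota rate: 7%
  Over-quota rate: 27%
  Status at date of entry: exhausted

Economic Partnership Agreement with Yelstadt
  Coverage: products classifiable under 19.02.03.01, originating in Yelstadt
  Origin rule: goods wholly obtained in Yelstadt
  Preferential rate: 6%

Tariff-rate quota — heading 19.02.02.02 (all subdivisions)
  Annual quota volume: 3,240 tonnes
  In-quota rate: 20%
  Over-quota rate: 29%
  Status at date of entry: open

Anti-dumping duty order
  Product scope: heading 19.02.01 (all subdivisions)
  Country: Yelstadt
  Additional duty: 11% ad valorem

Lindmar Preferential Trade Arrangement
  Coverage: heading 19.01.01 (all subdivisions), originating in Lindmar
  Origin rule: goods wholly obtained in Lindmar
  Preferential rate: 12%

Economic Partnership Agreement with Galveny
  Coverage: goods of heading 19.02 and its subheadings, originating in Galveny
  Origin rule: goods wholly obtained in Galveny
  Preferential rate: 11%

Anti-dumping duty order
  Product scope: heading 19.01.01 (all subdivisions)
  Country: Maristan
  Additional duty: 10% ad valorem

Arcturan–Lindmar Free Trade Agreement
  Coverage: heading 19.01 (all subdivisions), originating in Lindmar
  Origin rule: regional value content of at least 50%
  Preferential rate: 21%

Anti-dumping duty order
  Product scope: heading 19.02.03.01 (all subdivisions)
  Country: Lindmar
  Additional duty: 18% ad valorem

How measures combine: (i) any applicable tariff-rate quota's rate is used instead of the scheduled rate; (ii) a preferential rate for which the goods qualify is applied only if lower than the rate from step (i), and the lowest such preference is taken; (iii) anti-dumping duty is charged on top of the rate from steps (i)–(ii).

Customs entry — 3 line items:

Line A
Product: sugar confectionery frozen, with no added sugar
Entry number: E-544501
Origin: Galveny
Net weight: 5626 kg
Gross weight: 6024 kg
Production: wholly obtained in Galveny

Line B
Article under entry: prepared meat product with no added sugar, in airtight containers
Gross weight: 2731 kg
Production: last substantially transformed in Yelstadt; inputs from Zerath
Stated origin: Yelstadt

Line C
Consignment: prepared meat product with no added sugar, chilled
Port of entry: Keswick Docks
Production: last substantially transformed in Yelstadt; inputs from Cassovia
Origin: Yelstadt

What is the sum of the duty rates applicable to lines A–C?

Line A: sugar confectionery → 19.02; frozen → 19.02.01; with no added sugar → 19.02.01.01. Scheduled 11%. Galveny agreement on 19.02: wholly obtained → 11% available; preference 11% not lower than 11% → no reduction. → 11%.
Line B: prepared meat product → 19.01; in airtight containers → 19.01.02; with no added sugar → 19.01.02.01. Scheduled 34%. Yelstadt agreement on 19.02.03.01: 19.01.02.01 not covered. → 34%.
Line C: prepared meat product → 19.01; chilled → 19.01.01; with no added sugar → 19.01.01.02. Scheduled 32%. quota on 19.01.01 exhausted → over-quota 27%; Yelstadt agreement on 19.02.03.01: 19.01.01.02 not covered. → 27%.
Sum: 11% + 34% + 27% = 72%.

72%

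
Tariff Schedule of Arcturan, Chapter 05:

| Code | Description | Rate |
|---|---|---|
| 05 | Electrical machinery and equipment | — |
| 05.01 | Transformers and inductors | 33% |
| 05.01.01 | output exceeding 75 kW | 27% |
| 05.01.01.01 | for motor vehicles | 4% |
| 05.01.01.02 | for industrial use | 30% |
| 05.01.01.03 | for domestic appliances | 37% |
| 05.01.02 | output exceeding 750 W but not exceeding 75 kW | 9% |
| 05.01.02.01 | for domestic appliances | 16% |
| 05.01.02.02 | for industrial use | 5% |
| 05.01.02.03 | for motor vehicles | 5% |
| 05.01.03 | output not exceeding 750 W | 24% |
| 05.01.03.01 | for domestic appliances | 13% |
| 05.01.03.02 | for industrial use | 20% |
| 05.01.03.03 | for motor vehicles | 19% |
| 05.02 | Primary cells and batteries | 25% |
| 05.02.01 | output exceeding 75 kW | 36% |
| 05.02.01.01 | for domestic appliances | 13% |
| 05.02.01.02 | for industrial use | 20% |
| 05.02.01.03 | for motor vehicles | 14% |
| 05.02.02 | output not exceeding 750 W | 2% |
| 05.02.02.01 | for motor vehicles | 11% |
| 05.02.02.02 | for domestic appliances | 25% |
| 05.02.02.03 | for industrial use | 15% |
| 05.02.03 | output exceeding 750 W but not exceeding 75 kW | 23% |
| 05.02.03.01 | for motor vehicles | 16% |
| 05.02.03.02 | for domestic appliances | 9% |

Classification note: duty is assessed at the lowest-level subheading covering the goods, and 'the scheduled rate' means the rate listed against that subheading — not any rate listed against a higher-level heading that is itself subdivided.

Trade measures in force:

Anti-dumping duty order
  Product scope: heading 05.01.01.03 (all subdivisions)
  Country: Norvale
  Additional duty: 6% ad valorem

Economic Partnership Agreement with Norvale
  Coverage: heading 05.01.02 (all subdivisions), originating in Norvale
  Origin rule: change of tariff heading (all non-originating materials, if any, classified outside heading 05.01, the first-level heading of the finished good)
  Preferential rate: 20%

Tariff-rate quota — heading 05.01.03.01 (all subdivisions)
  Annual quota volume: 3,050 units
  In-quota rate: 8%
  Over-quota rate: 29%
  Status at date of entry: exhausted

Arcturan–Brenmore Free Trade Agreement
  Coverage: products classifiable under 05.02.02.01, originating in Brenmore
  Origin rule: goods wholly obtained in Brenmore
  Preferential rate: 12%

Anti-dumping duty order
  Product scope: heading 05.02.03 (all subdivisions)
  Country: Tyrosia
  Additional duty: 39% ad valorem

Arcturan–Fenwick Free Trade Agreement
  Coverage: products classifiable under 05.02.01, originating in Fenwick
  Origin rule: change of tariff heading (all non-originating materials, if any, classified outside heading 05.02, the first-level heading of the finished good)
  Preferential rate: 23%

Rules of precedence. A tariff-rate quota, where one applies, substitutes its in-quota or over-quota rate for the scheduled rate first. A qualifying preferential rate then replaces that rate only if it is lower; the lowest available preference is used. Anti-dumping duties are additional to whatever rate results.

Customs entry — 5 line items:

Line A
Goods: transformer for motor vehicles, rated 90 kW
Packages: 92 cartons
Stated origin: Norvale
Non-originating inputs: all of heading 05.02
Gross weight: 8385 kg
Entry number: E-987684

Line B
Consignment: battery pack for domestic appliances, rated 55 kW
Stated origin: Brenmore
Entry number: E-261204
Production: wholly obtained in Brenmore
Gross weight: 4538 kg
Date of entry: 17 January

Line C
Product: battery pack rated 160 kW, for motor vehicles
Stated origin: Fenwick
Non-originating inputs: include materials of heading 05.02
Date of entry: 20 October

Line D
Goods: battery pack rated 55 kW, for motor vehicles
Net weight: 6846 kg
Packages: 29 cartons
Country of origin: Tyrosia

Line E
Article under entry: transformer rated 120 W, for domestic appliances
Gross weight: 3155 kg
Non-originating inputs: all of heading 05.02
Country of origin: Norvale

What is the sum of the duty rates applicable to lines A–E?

Line A: transformer → 05.01; rated 90 kW → 05.01.01; for motor vehicles → 05.01.01.01. Scheduled 4%. Norvale agreement on 05.01.02: 05.01.01.01 not covered. → 4%.
Line B: battery pack → 05.02; rated 55 kW → 05.02.03; for domestic appliances → 05.02.03.02. Scheduled 9%. Brenmore agreement on 05.02.02.01: 05.02.03.02 not covered. → 9%.
Line C: battery pack → 05.02; rated 160 kW → 05.02.01; for motor vehicles → 05.02.01.03. Scheduled 14%. Fenwick agreement on 05.02.01: CTH not met. → 14%.
Line D: battery pack → 05.02; rated 55 kW → 05.02.03; for motor vehicles → 05.02.03.01. Scheduled 16%. anti-dumping (Tyrosia, 05.02.03): +39%; total 16% + 39% = 55%. → 55%.
Line E: transformer → 05.01; rated 120 W → 05.01.03; for domestic appliances → 05.01.03.01. Scheduled 13%. quota on 05.01.03.01 exhausted → over-quota 29%; Norvale agreement on 05.01.02: 05.01.03.01 not covered. → 29%.
Sum: 4% + 9% + 14% + 55% + 29% = 111%.

111%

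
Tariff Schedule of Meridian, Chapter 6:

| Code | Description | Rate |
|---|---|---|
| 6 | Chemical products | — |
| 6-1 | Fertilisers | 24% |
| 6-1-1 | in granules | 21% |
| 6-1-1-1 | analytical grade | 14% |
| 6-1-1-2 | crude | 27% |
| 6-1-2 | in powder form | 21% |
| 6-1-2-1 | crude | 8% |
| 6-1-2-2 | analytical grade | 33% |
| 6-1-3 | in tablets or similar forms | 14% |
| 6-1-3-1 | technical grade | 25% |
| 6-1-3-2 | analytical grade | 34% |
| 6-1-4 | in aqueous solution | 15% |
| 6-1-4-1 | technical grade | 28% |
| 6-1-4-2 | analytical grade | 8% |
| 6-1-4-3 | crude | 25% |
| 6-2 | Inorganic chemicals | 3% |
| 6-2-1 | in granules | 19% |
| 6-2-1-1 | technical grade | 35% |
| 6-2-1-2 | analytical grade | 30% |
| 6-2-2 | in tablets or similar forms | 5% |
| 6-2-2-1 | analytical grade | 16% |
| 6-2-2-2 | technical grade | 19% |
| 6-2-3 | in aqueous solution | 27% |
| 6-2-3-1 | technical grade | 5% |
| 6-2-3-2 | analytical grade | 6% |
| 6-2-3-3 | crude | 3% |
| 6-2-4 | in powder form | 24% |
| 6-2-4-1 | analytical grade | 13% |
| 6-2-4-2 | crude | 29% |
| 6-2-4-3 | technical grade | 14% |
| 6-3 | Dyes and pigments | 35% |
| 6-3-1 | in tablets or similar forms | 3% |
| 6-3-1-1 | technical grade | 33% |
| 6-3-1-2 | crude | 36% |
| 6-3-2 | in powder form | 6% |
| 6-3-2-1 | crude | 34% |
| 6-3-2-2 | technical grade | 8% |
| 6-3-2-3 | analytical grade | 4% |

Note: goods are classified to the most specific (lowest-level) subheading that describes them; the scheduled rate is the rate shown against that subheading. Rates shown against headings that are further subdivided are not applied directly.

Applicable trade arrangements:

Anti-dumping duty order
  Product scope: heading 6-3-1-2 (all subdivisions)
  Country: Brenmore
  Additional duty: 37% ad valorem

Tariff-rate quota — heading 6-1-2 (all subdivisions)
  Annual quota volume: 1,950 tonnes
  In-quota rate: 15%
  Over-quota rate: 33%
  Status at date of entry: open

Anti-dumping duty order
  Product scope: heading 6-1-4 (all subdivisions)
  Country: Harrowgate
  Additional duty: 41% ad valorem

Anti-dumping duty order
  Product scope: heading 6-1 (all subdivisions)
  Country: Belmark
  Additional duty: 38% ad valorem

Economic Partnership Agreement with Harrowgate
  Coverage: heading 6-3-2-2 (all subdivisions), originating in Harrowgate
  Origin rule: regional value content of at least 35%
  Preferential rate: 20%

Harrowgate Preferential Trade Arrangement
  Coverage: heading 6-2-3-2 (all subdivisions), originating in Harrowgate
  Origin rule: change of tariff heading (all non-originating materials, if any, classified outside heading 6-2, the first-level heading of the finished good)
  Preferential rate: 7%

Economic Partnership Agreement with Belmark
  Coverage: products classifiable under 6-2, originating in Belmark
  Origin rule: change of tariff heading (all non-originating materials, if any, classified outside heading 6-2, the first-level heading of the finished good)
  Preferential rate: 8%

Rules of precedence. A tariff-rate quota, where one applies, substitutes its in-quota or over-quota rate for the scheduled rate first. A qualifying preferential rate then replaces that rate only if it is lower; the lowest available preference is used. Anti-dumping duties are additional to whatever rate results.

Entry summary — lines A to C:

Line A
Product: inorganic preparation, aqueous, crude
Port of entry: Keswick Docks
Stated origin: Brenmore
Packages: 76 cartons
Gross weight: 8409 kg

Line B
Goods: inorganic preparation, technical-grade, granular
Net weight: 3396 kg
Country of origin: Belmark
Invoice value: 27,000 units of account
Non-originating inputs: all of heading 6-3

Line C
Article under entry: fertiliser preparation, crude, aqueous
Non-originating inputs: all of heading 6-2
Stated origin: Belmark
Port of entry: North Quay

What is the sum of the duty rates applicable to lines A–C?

74%

Line A: inorganic → 6-2; aqueous → 6-2-3; crude → 6-2-3-3. Scheduled 3%. No special measure applies. → 3%.
Line B: inorganic → 6-2; granular → 6-2-1; technical-grade → 6-2-1-1. Scheduled 35%. Belmark agreement on 6-2: CTH met → 8% available; preferential 8%. → 8%.
Line C: fertiliser → 6-1; aqueous → 6-1-4; crude → 6-1-4-3. Scheduled 25%. Belmark agreement on 6-2: 6-1-4-3 not covered; anti-dumping (Belmark, 6-1): +38%; total 25% + 38% = 63%. → 63%.
Sum: 3% + 8% + 63% = 74%.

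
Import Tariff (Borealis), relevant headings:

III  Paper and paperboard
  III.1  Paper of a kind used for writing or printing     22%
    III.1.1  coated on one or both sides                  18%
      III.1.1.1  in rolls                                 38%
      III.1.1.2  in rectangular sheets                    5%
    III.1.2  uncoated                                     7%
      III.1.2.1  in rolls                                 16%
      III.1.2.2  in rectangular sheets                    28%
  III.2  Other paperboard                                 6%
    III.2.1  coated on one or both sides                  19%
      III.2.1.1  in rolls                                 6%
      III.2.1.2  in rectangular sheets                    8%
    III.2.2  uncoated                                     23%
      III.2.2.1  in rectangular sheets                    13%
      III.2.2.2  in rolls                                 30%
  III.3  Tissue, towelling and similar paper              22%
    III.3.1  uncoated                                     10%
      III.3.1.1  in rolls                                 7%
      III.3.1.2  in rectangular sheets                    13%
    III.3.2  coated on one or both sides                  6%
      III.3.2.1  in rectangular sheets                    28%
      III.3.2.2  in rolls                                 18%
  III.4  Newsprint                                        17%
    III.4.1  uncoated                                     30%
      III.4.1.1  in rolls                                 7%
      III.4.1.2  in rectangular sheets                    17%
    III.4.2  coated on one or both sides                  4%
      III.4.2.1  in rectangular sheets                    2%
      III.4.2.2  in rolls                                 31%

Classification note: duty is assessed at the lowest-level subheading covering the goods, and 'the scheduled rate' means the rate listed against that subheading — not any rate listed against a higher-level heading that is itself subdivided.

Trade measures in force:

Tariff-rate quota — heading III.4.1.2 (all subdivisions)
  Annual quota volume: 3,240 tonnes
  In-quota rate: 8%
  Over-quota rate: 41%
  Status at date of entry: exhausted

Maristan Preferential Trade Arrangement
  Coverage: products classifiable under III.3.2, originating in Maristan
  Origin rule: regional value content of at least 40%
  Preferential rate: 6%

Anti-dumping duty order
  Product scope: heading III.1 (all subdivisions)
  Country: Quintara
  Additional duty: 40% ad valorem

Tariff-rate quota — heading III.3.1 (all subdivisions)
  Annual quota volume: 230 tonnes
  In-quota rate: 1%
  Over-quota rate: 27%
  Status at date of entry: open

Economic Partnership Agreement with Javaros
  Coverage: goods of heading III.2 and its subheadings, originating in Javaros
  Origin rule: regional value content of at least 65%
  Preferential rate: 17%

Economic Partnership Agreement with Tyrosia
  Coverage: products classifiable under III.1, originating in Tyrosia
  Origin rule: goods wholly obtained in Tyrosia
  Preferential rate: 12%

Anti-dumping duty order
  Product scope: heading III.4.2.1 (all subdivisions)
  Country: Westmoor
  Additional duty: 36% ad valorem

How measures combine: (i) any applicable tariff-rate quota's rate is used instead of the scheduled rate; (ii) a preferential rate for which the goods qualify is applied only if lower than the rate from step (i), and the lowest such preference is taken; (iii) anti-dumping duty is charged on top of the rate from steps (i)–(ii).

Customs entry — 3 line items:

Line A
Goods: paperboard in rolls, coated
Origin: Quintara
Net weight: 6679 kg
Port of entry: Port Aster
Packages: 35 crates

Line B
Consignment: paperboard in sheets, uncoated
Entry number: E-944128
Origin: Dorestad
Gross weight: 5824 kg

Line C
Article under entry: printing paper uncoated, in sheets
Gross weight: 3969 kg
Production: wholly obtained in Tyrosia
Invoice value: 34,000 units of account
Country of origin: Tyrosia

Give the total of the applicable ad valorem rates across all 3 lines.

31%

Line A: paperboard → III.2; coated → III.2.1; in rolls → III.2.1.1. Scheduled 6%. No special measure applies. → 6%.
Line B: paperboard → III.2; uncoated → III.2.2; in sheets → III.2.2.1. Scheduled 13%. No special measure applies. → 13%.
Line C: printing paper → III.1; uncoated → III.1.2; in sheets → III.1.2.2. Scheduled 28%. Tyrosia agreement on III.1: wholly obtained → 12% available; preferential 12%. → 12%.
Sum: 6% + 13% + 12% = 31%.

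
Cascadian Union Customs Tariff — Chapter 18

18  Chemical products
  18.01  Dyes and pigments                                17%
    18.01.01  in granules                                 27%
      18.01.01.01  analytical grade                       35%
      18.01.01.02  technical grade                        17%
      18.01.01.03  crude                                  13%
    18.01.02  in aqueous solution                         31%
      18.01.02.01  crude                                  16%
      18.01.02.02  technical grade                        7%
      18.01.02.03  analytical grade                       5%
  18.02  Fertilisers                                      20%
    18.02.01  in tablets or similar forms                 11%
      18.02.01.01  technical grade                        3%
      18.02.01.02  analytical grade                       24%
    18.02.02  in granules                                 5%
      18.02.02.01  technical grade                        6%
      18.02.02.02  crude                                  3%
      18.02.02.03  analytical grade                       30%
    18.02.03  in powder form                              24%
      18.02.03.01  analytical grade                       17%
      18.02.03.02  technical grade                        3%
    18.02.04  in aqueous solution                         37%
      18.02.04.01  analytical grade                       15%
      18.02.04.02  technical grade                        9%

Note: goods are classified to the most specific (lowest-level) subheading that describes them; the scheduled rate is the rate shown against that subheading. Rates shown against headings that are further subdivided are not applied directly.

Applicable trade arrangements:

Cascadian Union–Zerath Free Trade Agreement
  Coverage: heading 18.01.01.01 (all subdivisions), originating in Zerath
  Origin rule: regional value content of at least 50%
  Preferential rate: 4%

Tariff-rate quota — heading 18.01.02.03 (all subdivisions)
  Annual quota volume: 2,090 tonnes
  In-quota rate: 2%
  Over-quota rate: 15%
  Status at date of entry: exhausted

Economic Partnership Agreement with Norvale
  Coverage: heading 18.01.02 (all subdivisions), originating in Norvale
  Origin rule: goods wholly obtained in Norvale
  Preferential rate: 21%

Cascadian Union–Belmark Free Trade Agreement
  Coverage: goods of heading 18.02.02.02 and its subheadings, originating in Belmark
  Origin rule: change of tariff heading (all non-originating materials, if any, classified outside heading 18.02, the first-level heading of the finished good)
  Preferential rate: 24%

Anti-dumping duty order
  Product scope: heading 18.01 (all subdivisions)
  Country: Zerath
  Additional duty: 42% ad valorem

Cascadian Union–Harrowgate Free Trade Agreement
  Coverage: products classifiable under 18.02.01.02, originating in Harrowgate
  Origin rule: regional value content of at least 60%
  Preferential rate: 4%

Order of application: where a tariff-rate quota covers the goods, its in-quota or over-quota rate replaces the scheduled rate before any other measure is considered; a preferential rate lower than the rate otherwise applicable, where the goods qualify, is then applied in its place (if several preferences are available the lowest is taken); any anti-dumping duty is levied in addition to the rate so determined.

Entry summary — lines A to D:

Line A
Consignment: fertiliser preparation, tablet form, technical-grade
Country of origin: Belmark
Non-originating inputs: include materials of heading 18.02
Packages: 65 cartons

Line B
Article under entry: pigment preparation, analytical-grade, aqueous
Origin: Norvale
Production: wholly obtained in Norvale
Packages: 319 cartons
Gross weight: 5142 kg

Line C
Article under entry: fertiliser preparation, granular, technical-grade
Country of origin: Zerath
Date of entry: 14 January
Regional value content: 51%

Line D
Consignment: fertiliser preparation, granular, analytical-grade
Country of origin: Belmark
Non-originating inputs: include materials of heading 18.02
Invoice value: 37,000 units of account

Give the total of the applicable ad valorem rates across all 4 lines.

54%

Line A: fertiliser → 18.02; tablet form → 18.02.01; technical-grade → 18.02.01.01. Scheduled 3%. Belmark agreement on 18.02.02.02: 18.02.01.01 not covered. → 3%.
Line B: pigment → 18.01; aqueous → 18.01.02; analytical-grade → 18.01.02.03. Scheduled 5%. quota on 18.01.02.03 exhausted → over-quota 15%; Norvale agreement on 18.01.02: wholly obtained → 21% available; preference 21% not lower than 15% → no reduction. → 15%.
Line C: fertiliser → 18.02; granular → 18.02.02; technical-grade → 18.02.02.01. Scheduled 6%. Zerath agreement on 18.01.01.01: 18.02.02.01 not covered. → 6%.
Line D: fertiliser → 18.02; granular → 18.02.02; analytical-grade → 18.02.02.03. Scheduled 30%. Belmark agreement on 18.02.02.02: 18.02.02.03 not covered. → 30%.
Sum: 3% + 15% + 6% + 30% = 54%.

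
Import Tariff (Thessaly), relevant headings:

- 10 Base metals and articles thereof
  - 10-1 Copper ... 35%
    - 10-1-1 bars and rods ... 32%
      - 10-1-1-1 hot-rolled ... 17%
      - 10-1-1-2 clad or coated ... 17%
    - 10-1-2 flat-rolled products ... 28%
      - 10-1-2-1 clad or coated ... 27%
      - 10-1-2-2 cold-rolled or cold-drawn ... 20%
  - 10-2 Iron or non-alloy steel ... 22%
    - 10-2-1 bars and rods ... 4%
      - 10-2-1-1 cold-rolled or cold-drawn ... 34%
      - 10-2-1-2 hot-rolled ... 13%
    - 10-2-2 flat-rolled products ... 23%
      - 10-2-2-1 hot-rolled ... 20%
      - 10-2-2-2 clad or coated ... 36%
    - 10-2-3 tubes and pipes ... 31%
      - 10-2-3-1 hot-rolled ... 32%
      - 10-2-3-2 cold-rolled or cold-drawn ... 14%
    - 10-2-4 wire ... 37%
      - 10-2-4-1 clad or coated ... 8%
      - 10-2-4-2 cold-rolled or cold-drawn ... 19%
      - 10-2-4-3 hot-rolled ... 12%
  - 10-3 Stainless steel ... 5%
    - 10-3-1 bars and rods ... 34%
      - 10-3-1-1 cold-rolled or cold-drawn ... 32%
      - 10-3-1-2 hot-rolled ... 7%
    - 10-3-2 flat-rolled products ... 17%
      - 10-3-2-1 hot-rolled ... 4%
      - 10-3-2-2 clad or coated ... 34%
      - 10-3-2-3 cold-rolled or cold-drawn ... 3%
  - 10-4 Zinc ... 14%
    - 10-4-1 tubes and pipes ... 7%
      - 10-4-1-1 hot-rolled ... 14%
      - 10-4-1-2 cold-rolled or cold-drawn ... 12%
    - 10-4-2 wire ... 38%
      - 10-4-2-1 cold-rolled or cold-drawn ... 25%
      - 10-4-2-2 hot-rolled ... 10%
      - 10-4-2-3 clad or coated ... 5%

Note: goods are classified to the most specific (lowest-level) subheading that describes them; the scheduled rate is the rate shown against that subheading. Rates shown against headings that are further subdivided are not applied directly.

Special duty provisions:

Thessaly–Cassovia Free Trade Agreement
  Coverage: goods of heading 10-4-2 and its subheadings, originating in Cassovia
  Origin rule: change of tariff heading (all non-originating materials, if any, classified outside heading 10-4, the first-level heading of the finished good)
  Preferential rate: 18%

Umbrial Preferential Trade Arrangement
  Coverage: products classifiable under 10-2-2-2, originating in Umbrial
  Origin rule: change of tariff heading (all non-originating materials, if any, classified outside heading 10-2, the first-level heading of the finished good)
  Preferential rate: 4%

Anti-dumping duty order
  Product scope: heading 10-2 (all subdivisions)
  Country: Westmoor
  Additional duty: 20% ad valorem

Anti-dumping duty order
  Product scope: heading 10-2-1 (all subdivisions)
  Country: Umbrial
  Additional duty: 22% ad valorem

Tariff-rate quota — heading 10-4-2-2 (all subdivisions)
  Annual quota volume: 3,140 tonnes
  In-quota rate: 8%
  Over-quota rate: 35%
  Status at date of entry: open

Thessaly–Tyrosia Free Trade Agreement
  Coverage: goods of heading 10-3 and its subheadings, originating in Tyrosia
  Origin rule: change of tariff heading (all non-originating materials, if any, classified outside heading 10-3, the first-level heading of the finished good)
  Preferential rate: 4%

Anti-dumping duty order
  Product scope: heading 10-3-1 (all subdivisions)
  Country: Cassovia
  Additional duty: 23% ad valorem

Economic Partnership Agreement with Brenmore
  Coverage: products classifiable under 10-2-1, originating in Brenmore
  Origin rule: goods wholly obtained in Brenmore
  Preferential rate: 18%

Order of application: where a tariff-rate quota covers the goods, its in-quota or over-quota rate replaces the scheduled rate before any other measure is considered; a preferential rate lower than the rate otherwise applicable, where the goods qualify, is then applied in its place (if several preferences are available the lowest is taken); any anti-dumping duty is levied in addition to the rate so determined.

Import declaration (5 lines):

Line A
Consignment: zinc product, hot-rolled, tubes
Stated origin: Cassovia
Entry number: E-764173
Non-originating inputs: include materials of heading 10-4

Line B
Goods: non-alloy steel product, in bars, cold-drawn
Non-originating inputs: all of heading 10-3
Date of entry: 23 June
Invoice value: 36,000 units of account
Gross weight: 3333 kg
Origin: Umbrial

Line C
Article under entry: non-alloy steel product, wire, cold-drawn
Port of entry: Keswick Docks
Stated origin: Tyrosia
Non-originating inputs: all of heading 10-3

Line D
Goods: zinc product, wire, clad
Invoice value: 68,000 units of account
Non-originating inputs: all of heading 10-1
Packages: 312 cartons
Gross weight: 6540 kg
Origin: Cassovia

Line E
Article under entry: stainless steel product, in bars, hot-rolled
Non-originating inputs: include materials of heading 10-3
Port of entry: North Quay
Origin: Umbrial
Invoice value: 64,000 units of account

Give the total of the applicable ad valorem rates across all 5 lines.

101%

Line A: zinc → 10-4; tubes → 10-4-1; hot-rolled → 10-4-1-1. Scheduled 14%. Cassovia agreement on 10-4-2: 10-4-1-1 not covered. → 14%.
Line B: non-alloy steel → 10-2; in bars → 10-2-1; cold-drawn → 10-2-1-1. Scheduled 34%. Umbrial agreement on 10-2-2-2: 10-2-1-1 not covered; anti-dumping (Umbrial, 10-2-1): +22%; total 34% + 22% = 56%. → 56%.
Line C: non-alloy steel → 10-2; wire → 10-2-4; cold-drawn → 10-2-4-2. Scheduled 19%. Tyrosia agreement on 10-3: 10-2-4-2 not covered. → 19%.
Line D: zinc → 10-4; wire → 10-4-2; clad → 10-4-2-3. Scheduled 5%. Cassovia agreement on 10-4-2: CTH met → 18% available; preference 18% not lower than 5% → no reduction. → 5%.
Line E: stainless steel → 10-3; in bars → 10-3-1; hot-rolled → 10-3-1-2. Scheduled 7%. Umbrial agreement on 10-2-2-2: 10-3-1-2 not covered. → 7%.
Sum: 14% + 56% + 19% + 5% + 7% = 101%.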